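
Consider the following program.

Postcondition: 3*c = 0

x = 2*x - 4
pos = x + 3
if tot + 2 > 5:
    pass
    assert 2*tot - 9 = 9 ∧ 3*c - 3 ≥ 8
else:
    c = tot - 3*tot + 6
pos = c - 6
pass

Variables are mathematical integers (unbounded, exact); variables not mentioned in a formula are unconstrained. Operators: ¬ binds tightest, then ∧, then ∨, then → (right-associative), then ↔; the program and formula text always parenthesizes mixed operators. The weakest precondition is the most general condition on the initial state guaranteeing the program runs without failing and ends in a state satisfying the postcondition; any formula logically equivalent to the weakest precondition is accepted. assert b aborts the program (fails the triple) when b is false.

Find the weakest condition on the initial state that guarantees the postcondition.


Working backward. After the program, 3*c = 0 must hold.
Before skip: 3*c = 0
Before pos := c - 6: 3*c = 0
Then branch requires 2*tot = 18 ∧ 3*c ≥ 11 ∧ 3*c = 0; else branch requires 6*tot = 18.
Before the if: (tot > 3 → (2*tot = 18 ∧ 3*c ≥ 11 ∧ 3*c = 0)) ∧ ((¬(tot > 3)) → 6*tot = 18)
Before pos := x + 3: (tot > 3 → (2*tot = 18 ∧ 3*c ≥ 11 ∧ 3*c = 0)) ∧ ((¬(tot > 3)) → 6*tot = 18)
Before x := 2*x - 4: (tot > 3 → (2*tot = 18 ∧ 3*c ≥ 11 ∧ 3*c = 0)) ∧ ((¬(tot > 3)) → 6*tot = 18)
Answer: WP = (tot > 3 → (2*tot = 18 ∧ 3*c ≥ 11 ∧ 3*c = 0)) ∧ ((¬(tot > 3)) → 6*tot = 18)


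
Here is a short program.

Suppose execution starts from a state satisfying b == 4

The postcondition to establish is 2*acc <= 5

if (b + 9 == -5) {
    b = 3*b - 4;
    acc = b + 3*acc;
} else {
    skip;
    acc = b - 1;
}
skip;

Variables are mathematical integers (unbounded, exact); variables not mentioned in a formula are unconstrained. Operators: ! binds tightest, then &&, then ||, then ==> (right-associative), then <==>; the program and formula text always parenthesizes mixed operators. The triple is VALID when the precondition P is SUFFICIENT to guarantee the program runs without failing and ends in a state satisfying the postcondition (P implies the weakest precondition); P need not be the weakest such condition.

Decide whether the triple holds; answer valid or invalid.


Working backward. After the program, 2*acc <= 5 must hold.
Before skip: 2*acc <= 5
Then branch requires 6*acc + 6*b <= 13; else branch requires 2*b <= 7.
Before the if: (b == -14 ==> 6*acc + 6*b <= 13) && ((!(b == -14)) ==> 2*b <= 7)
The weakest precondition is (b == -14 ==> 6*acc + 6*b <= 13) && ((!(b == -14)) ==> 2*b <= 7).
Check whether b == 4 implies it.
Countermodel: at the initial state acc = 0, b = 4, the precondition holds but the weakest precondition fails.
Answer: invalid


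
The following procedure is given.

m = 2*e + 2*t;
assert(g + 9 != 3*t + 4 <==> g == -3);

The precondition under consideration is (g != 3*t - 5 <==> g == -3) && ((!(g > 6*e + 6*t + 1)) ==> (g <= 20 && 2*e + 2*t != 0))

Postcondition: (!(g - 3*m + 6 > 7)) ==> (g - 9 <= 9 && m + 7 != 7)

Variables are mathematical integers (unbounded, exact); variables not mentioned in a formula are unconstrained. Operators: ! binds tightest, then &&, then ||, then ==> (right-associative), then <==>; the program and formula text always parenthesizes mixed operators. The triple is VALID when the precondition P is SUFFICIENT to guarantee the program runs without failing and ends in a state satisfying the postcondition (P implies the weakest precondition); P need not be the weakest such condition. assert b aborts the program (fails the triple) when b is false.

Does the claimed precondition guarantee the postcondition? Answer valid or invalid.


Working backward. After the program, the postcondition (!(g - 3*m + 6 > 7)) ==> (g - 9 <= 9 && m + 7 != 7) must hold; in canonical form it is (!(g > 3*m + 1)) ==> (g <= 18 && m != 0).
Before assert g + 9 != 3*t + 4 <==> g == -3: (g != 3*t - 5 <==> g == -3) && ((!(g > 3*m + 1)) ==> (g <= 18 && m != 0))
Before m := 2*e + 2*t: (g != 3*t - 5 <==> g == -3) && ((!(g > 6*e + 6*t + 1)) ==> (g <= 18 && 2*e + 2*t != 0))
The weakest precondition is (g != 3*t - 5 <==> g == -3) && ((!(g > 6*e + 6*t + 1)) ==> (g <= 18 && 2*e + 2*t != 0)).
Check whether (g != 3*t - 5 <==> g == -3) && ((!(g > 6*e + 6*t + 1)) ==> (g <= 20 && 2*e + 2*t != 0)) implies it.
Countermodel: at the initial state e = -5, g = 19, t = 8, the precondition holds but the weakest precondition fails.
Answer: invalid


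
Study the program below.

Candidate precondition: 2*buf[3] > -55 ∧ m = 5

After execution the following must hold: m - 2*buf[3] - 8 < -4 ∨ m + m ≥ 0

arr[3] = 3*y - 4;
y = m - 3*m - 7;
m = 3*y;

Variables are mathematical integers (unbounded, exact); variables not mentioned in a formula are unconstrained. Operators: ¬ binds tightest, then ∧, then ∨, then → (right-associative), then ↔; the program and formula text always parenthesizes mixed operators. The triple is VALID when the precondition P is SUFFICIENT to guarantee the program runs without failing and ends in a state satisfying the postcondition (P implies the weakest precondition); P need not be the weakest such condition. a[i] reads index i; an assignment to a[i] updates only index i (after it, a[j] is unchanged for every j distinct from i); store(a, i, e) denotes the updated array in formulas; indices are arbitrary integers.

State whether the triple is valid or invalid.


Working backward. After the program, the postcondition m - 2*buf[3] - 8 < -4 ∨ m + m ≥ 0 must hold; in canonical form it is m < 2*buf[3] + 4 ∨ 2*m ≥ 0.
Before m := 3*y: 3*y < 2*buf[3] + 4 ∨ 6*y ≥ 0
Before y := m - 3*m - 7: 2*buf[3] + 6*m > -25 ∨ 12*m ≤ -42
Before arr[3] := 3*y - 4: 2*buf[3] + 6*m > -25 ∨ 12*m ≤ -42
The weakest precondition is 2*buf[3] + 6*m > -25 ∨ 12*m ≤ -42.
Check whether 2*buf[3] > -55 ∧ m = 5 implies it.
Every state satisfying the precondition satisfies the weakest precondition: the implication holds.
Answer: valid


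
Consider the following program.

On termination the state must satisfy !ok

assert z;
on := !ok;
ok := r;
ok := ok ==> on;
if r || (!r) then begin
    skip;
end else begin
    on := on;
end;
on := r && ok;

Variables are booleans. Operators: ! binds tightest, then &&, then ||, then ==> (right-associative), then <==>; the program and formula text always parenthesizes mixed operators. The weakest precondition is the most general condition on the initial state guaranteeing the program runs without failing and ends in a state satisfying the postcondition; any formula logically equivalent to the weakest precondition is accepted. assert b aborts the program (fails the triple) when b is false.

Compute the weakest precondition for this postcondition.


Working backward. After the program, !ok must hold.
Before on := r && ok: !ok
Then branch requires !ok; else branch requires !ok.
Before the if: !ok
Before ok := ok ==> on: !(ok ==> on)
Before ok := r: !(r ==> on)
Before on := !ok: !(r ==> (!ok))
Before assert z: z && (!(r ==> (!ok)))
Answer: WP = z && (!(r ==> (!ok)))


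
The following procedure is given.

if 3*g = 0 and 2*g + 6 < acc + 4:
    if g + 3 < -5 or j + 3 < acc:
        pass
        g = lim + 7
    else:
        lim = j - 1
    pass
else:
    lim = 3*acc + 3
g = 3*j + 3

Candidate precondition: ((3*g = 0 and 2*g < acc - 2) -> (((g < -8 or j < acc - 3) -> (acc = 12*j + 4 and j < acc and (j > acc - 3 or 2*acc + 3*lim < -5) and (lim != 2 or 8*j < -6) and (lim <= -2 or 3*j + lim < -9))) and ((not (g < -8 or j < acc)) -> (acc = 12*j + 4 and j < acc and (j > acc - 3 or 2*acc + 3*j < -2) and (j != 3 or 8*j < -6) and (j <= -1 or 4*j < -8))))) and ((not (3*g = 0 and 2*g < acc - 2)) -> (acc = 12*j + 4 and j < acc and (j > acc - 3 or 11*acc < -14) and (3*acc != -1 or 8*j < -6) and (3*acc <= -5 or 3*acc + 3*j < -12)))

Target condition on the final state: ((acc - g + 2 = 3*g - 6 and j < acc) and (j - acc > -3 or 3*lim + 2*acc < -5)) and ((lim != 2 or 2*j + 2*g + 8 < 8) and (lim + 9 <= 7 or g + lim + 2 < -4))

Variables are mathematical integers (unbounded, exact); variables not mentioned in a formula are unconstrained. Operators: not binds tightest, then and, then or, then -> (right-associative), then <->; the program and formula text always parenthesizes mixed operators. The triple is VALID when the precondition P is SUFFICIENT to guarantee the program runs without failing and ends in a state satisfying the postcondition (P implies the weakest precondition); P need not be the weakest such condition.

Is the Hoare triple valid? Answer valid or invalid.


Working backward. After the program, the postcondition ((acc - g + 2 = 3*g - 6 and j < acc) and (j - acc > -3 or 3*lim + 2*acc < -5)) and ((lim != 2 or 2*j + 2*g + 8 < 8) and (lim + 9 <= 7 or g + lim + 2 < -4)) must hold; in canonical form it is acc = 4*g - 8 and j < acc and (j > acc - 3 or 2*acc + 3*lim < -5) and (lim != 2 or 2*g + 2*j < 0) and (lim <= -2 or g + lim < -6).
Before g := 3*j + 3: acc = 12*j + 4 and j < acc and (j > acc - 3 or 2*acc + 3*lim < -5) and (lim != 2 or 8*j < -6) and (lim <= -2 or 3*j + lim < -9)
Then branch requires ((g < -8 or j < acc - 3) -> (acc = 12*j + 4 and j < acc and (j > acc - 3 or 2*acc + 3*lim < -5) and (lim != 2 or 8*j < -6) and (lim <= -2 or 3*j + lim < -9))) and ((not (g < -8 or j < acc - 3)) -> (acc = 12*j + 4 and j < acc and (j > acc - 3 or 2*acc + 3*j < -2) and (j != 3 or 8*j < -6) and (j <= -1 or 4*j < -8))); else branch requires acc = 12*j + 4 and j < acc and (j > acc - 3 or 11*acc < -14) and (3*acc != -1 or 8*j < -6) and (3*acc <= -5 or 3*acc + 3*j < -12).
Before the if: ((3*g = 0 and 2*g < acc - 2) -> (((g < -8 or j < acc - 3) -> (acc = 12*j + 4 and j < acc and (j > acc - 3 or 2*acc + 3*lim < -5) and (lim != 2 or 8*j < -6) and (lim <= -2 or 3*j + lim < -9))) and ((not (g < -8 or j < acc - 3)) -> (acc = 12*j + 4 and j < acc and (j > acc - 3 or 2*acc + 3*j < -2) and (j != 3 or 8*j < -6) and (j <= -1 or 4*j < -8))))) and ((not (3*g = 0 and 2*g < acc - 2)) -> (acc = 12*j + 4 and j < acc and (j > acc - 3 or 11*acc < -14) and (3*acc != -1 or 8*j < -6) and (3*acc <= -5 or 3*acc + 3*j < -12)))
The weakest precondition is ((3*g = 0 and 2*g < acc - 2) -> (((g < -8 or j < acc - 3) -> (acc = 12*j + 4 and j < acc and (j > acc - 3 or 2*acc + 3*lim < -5) and (lim != 2 or 8*j < -6) and (lim <= -2 or 3*j + lim < -9))) and ((not (g < -8 or j < acc - 3)) -> (acc = 12*j + 4 and j < acc and (j > acc - 3 or 2*acc + 3*j < -2) and (j != 3 or 8*j < -6) and (j <= -1 or 4*j < -8))))) and ((not (3*g = 0 and 2*g < acc - 2)) -> (acc = 12*j + 4 and j < acc and (j > acc - 3 or 11*acc < -14) and (3*acc != -1 or 8*j < -6) and (3*acc <= -5 or 3*acc + 3*j < -12))).
Check whether ((3*g = 0 and 2*g < acc - 2) -> (((g < -8 or j < acc - 3) -> (acc = 12*j + 4 and j < acc and (j > acc - 3 or 2*acc + 3*lim < -5) and (lim != 2 or 8*j < -6) and (lim <= -2 or 3*j + lim < -9))) and ((not (g < -8 or j < acc)) -> (acc = 12*j + 4 and j < acc and (j > acc - 3 or 2*acc + 3*j < -2) and (j != 3 or 8*j < -6) and (j <= -1 or 4*j < -8))))) and ((not (3*g = 0 and 2*g < acc - 2)) -> (acc = 12*j + 4 and j < acc and (j > acc - 3 or 11*acc < -14) and (3*acc != -1 or 8*j < -6) and (3*acc <= -5 or 3*acc + 3*j < -12))) implies it.
Countermodel: at the initial state acc = 4, g = 0, j = 3, lim = 0, the precondition holds but the weakest precondition fails.
Answer: invalid


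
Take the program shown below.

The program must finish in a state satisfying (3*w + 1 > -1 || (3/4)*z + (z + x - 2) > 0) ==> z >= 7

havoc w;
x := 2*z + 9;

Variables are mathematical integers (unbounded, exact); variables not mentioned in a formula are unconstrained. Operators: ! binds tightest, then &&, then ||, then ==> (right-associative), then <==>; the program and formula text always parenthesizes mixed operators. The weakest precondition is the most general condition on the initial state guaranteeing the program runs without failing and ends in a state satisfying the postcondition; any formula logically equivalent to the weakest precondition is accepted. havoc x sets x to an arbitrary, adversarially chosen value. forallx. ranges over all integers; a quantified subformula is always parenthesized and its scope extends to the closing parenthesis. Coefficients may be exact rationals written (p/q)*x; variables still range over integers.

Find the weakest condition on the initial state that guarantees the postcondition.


Working backward. After the program, the postcondition (3*w + 1 > -1 || (3/4)*z + (z + x - 2) > 0) ==> z >= 7 must hold; in canonical form it is (3*w > -2 || x + (7/4)*z > 2) ==> z >= 7.
Before x := 2*z + 9: (3*w > -2 || (15/4)*z > -7) ==> z >= 7
Before havoc w: forall w_1. ((3*w_1 > -2 || (15/4)*z > -7) ==> z >= 7)
Answer: WP = forall w_1. ((3*w_1 > -2 || (15/4)*z > -7) ==> z >= 7)


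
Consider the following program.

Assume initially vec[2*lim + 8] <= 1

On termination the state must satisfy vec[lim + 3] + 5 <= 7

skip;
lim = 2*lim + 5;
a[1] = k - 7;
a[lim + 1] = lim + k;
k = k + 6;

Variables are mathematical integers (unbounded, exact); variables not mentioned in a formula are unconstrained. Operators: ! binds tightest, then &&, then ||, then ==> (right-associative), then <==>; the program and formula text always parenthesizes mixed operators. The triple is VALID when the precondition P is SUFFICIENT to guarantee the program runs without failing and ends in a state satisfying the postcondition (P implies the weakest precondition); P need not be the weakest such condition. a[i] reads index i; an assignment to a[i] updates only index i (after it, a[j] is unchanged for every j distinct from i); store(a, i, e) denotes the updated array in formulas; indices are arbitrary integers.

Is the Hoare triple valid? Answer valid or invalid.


Working backward. After the program, the postcondition vec[lim + 3] + 5 <= 7 must hold; in canonical form it is vec[lim + 3] <= 2.
Before k := k + 6: vec[lim + 3] <= 2
Before a[lim + 1] := lim + k: vec[lim + 3] <= 2
Before a[1] := k - 7: vec[lim + 3] <= 2
Before lim := 2*lim + 5: vec[2*lim + 8] <= 2
Before skip: vec[2*lim + 8] <= 2
The weakest precondition is vec[2*lim + 8] <= 2.
Check whether vec[2*lim + 8] <= 1 implies it.
Every state satisfying the precondition satisfies the weakest precondition: the implication holds.
Answer: valid


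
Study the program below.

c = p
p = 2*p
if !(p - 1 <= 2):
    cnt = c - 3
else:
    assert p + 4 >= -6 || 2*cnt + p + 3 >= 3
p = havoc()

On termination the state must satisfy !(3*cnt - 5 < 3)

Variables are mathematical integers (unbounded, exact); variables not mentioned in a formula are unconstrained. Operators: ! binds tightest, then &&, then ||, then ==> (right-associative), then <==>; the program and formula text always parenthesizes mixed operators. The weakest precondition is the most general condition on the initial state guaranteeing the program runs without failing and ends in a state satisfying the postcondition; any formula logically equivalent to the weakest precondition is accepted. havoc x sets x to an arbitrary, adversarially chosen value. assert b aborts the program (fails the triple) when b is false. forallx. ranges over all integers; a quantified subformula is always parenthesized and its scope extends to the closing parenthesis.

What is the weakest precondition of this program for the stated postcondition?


Working backward. After the program, the postcondition !(3*cnt - 5 < 3) must hold; in canonical form it is !(3*cnt < 8).
Before havoc p: !(3*cnt < 8)
Then branch requires !(3*c < 17); else branch requires (p >= -10 || 2*cnt + p >= 0) && (!(3*cnt < 8)).
Before the if: ((!(p <= 3)) ==> (!(3*c < 17))) && (p <= 3 ==> ((p >= -10 || 2*cnt + p >= 0) && (!(3*cnt < 8))))
Before p := 2*p: ((!(2*p <= 3)) ==> (!(3*c < 17))) && (2*p <= 3 ==> ((2*p >= -10 || 2*cnt + 2*p >= 0) && (!(3*cnt < 8))))
Before c := p: ((!(2*p <= 3)) ==> (!(3*p < 17))) && (2*p <= 3 ==> ((2*p >= -10 || 2*cnt + 2*p >= 0) && (!(3*cnt < 8))))
Answer: WP = ((!(2*p <= 3)) ==> (!(3*p < 17))) && (2*p <= 3 ==> ((2*p >= -10 || 2*cnt + 2*p >= 0) && (!(3*cnt < 8))))


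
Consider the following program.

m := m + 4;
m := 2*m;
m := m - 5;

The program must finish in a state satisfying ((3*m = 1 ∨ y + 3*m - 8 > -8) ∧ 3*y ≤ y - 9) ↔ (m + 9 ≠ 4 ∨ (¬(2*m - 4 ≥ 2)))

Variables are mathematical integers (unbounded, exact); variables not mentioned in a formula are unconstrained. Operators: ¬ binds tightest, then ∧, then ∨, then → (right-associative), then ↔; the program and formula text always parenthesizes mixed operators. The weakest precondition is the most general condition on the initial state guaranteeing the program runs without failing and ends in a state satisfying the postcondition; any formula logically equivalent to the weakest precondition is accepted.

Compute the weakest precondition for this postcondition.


Working backward. After the program, the postcondition ((3*m = 1 ∨ y + 3*m - 8 > -8) ∧ 3*y ≤ y - 9) ↔ (m + 9 ≠ 4 ∨ (¬(2*m - 4 ≥ 2))) must hold; in canonical form it is ((3*m = 1 ∨ 3*m + y > 0) ∧ 2*y ≤ -9) ↔ (m ≠ -5 ∨ (¬(2*m ≥ 6))).
Before m := m - 5: ((3*m = 16 ∨ 3*m + y > 15) ∧ 2*y ≤ -9) ↔ (m ≠ 0 ∨ (¬(2*m ≥ 16)))
Before m := 2*m: ((6*m = 16 ∨ 6*m + y > 15) ∧ 2*y ≤ -9) ↔ (2*m ≠ 0 ∨ (¬(4*m ≥ 16)))
Before m := m + 4: ((6*m = -8 ∨ 6*m + y > -9) ∧ 2*y ≤ -9) ↔ (2*m ≠ -8 ∨ (¬(4*m ≥ 0)))
Answer: WP = ((6*m = -8 ∨ 6*m + y > -9) ∧ 2*y ≤ -9) ↔ (2*m ≠ -8 ∨ (¬(4*m ≥ 0)))


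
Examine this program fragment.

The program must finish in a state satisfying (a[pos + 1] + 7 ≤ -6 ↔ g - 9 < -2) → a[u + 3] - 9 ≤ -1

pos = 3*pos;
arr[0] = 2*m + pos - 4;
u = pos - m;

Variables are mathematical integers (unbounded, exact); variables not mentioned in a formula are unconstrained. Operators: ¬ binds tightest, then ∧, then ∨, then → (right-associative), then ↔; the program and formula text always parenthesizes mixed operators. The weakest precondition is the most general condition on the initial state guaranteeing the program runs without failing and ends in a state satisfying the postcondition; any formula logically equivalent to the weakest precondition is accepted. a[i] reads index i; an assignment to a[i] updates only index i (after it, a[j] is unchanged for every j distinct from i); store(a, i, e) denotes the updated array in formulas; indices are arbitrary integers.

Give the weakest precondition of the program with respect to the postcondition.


Working backward. After the program, the postcondition (a[pos + 1] + 7 ≤ -6 ↔ g - 9 < -2) → a[u + 3] - 9 ≤ -1 must hold; in canonical form it is (a[pos + 1] ≤ -13 ↔ g < 7) → a[u + 3] ≤ 8.
Before u := pos - m: (a[pos + 1] ≤ -13 ↔ g < 7) → a[-m + pos + 3] ≤ 8
Before arr[0] := 2*m + pos - 4: (a[pos + 1] ≤ -13 ↔ g < 7) → a[-m + pos + 3] ≤ 8
Before pos := 3*pos: (a[3*pos + 1] ≤ -13 ↔ g < 7) → a[-m + 3*pos + 3] ≤ 8
Answer: WP = (a[3*pos + 1] ≤ -13 ↔ g < 7) → a[-m + 3*pos + 3] ≤ 8


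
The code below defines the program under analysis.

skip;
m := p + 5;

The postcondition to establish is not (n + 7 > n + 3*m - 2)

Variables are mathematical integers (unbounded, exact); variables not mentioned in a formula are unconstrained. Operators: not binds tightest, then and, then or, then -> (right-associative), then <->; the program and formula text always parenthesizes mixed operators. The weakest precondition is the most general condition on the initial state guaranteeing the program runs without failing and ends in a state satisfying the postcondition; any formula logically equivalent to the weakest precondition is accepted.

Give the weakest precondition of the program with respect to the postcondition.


Working backward. After the program, the postcondition not (n + 7 > n + 3*m - 2) must hold; in canonical form it is not (3*m < 9).
Before m := p + 5: not (3*p < -6)
Before skip: not (3*p < -6)
Answer: WP = not (3*p < -6)


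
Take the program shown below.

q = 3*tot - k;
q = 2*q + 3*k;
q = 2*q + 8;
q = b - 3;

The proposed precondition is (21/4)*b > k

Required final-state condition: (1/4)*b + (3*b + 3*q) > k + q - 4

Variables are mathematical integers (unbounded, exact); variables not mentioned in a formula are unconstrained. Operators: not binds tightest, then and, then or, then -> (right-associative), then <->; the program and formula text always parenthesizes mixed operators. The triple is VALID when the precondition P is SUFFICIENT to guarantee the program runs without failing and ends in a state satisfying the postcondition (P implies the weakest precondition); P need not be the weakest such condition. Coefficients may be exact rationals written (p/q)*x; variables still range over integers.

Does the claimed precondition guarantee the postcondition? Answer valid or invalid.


Working backward. After the program, the postcondition (1/4)*b + (3*b + 3*q) > k + q - 4 must hold; in canonical form it is (13/4)*b + 2*q > k - 4.
Before q := b - 3: (21/4)*b > k + 2
Before q := 2*q + 8: (21/4)*b > k + 2
Before q := 2*q + 3*k: (21/4)*b > k + 2
Before q := 3*tot - k: (21/4)*b > k + 2
The weakest precondition is (21/4)*b > k + 2.
Check whether (21/4)*b > k implies it.
Countermodel: at the initial state b = 1, k = 5, the precondition holds but the weakest precondition fails.
Answer: invalid


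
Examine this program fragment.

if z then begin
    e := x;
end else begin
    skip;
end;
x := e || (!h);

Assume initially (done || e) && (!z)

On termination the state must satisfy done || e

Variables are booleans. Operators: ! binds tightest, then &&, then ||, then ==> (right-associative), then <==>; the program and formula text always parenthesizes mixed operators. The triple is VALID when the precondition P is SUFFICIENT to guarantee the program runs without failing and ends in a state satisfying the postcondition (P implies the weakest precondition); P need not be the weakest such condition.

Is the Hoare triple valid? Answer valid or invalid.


Working backward. After the program, done || e must hold.
Before x := e || (!h): done || e
Then branch requires done || x; else branch requires done || e.
Before the if: (z ==> (done || x)) && ((!z) ==> (done || e))
The weakest precondition is (z ==> (done || x)) && ((!z) ==> (done || e)).
Check whether (done || e) && (!z) implies it.
Every state satisfying the precondition satisfies the weakest precondition: the implication holds.
Answer: valid


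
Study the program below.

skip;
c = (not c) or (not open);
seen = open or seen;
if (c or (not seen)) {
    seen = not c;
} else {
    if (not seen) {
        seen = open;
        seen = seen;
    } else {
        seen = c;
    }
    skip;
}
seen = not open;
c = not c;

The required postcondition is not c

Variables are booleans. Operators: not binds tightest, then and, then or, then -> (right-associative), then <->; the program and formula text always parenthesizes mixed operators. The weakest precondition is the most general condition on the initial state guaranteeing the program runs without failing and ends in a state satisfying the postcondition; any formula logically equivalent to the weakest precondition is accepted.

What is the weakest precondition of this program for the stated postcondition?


Working backward. After the program, not c must hold.
Before c := not c: c
Before seen := not open: c
Then branch requires c; else branch requires ((not seen) -> c) and (seen -> c).
Before the if: ((c or (not seen)) -> c) and ((not (c or (not seen))) -> (((not seen) -> c) and (seen -> c)))
Before seen := open or seen: ((c or (not (open or seen))) -> c) and ((not (c or (not (open or seen)))) -> (((not (open or seen)) -> c) and ((open or seen) -> c)))
Before c := (not c) or (not open): (((not c) or (not open) or (not (open or seen))) -> ((not c) or (not open))) and ((not ((not c) or (not open) or (not (open or seen)))) -> (((not (open or seen)) -> ((not c) or (not open))) and ((open or seen) -> ((not c) or (not open)))))
Before skip: (((not c) or (not open) or (not (open or seen))) -> ((not c) or (not open))) and ((not ((not c) or (not open) or (not (open or seen)))) -> (((not (open or seen)) -> ((not c) or (not open))) and ((open or seen) -> ((not c) or (not open)))))
Answer: WP = (((not c) or (not open) or (not (open or seen))) -> ((not c) or (not open))) and ((not ((not c) or (not open) or (not (open or seen)))) -> (((not (open or seen)) -> ((not c) or (not open))) and ((open or seen) -> ((not c) or (not open)))))


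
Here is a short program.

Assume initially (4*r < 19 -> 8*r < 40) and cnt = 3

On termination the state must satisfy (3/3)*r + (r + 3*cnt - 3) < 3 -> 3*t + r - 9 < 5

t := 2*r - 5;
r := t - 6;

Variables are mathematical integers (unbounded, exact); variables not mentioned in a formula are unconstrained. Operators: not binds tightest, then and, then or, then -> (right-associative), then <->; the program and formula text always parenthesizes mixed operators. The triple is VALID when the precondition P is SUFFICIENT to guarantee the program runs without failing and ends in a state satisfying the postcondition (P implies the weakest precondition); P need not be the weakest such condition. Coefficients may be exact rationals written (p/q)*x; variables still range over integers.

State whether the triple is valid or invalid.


Working backward. After the program, the postcondition (3/3)*r + (r + 3*cnt - 3) < 3 -> 3*t + r - 9 < 5 must hold; in canonical form it is 3*cnt + 2*r < 6 -> r + 3*t < 14.
Before r := t - 6: 3*cnt + 2*t < 18 -> 4*t < 20
Before t := 2*r - 5: 3*cnt + 4*r < 28 -> 8*r < 40
The weakest precondition is 3*cnt + 4*r < 28 -> 8*r < 40.
Check whether (4*r < 19 -> 8*r < 40) and cnt = 3 implies it.
Every state satisfying the precondition satisfies the weakest precondition: the implication holds.
Answer: valid


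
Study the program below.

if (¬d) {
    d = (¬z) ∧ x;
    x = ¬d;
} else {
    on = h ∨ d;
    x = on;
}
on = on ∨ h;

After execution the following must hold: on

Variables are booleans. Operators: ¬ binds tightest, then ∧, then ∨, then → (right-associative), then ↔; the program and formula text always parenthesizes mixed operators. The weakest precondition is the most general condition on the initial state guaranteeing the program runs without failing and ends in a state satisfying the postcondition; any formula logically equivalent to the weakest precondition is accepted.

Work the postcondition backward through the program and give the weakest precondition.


Working backward. After the program, on must hold.
Before on := on ∨ h: on ∨ h
Then branch requires on ∨ h; else branch requires h ∨ d.
Before the if: ((¬d) → (on ∨ h)) ∧ (d → (h ∨ d))
Answer: WP = ((¬d) → (on ∨ h)) ∧ (d → (h ∨ d))


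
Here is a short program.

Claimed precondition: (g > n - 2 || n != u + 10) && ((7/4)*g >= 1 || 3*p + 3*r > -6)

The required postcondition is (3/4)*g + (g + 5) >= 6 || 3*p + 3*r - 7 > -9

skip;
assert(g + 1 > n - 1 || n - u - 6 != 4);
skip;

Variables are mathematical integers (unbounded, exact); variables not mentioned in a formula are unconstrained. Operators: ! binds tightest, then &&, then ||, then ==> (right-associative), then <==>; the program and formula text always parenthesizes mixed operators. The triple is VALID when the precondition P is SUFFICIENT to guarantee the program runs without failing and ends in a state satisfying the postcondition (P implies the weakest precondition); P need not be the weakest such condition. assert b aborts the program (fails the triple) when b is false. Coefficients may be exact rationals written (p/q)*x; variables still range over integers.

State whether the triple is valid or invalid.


Working backward. After the program, the postcondition (3/4)*g + (g + 5) >= 6 || 3*p + 3*r - 7 > -9 must hold; in canonical form it is (7/4)*g >= 1 || 3*p + 3*r > -2.
Before skip: (7/4)*g >= 1 || 3*p + 3*r > -2
Before assert g + 1 > n - 1 || n - u - 6 != 4: (g > n - 2 || n != u + 10) && ((7/4)*g >= 1 || 3*p + 3*r > -2)
Before skip: (g > n - 2 || n != u + 10) && ((7/4)*g >= 1 || 3*p + 3*r > -2)
The weakest precondition is (g > n - 2 || n != u + 10) && ((7/4)*g >= 1 || 3*p + 3*r > -2).
Check whether (g > n - 2 || n != u + 10) && ((7/4)*g >= 1 || 3*p + 3*r > -6) implies it.
Countermodel: at the initial state g = 0, n = 1, p = -1, r = 0, u = -9, the precondition holds but the weakest precondition fails.
Answer: invalid


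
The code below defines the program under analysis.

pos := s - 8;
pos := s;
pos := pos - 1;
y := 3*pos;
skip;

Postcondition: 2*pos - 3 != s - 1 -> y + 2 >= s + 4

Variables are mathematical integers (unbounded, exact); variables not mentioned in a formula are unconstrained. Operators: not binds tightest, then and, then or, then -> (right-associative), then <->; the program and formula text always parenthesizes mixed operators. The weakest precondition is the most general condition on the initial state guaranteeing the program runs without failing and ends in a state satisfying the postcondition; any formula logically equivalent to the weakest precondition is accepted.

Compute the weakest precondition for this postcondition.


Working backward. After the program, the postcondition 2*pos - 3 != s - 1 -> y + 2 >= s + 4 must hold; in canonical form it is 2*pos != s + 2 -> y >= s + 2.
Before skip: 2*pos != s + 2 -> y >= s + 2
Before y := 3*pos: 2*pos != s + 2 -> 3*pos >= s + 2
Before pos := pos - 1: 2*pos != s + 4 -> 3*pos >= s + 5
Before pos := s: s != 4 -> 2*s >= 5
Before pos := s - 8: s != 4 -> 2*s >= 5
Answer: WP = s != 4 -> 2*s >= 5


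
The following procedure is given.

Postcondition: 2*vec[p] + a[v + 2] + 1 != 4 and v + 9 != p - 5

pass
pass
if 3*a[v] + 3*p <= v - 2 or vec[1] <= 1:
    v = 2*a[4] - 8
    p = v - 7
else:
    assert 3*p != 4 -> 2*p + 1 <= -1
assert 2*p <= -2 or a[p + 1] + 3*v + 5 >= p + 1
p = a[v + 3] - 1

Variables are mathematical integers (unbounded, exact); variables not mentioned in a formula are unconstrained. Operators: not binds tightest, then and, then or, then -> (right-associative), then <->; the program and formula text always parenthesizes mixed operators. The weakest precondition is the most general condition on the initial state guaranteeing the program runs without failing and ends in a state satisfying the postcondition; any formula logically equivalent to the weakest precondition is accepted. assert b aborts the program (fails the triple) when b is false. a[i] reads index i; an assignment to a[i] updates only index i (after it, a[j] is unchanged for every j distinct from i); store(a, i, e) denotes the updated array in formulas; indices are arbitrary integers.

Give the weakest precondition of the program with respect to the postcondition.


Working backward. After the program, the postcondition 2*vec[p] + a[v + 2] + 1 != 4 and v + 9 != p - 5 must hold; in canonical form it is a[v + 2] + 2*vec[p] != 3 and v != p - 14.
Before p := a[v + 3] - 1: a[v + 2] + 2*vec[a[v + 3] - 1] != 3 and v != a[v + 3] - 15
Before assert 2*p <= -2 or a[p + 1] + 3*v + 5 >= p + 1: (2*p <= -2 or a[p + 1] + 3*v >= p - 4) and a[v + 2] + 2*vec[a[v + 3] - 1] != 3 and v != a[v + 3] - 15
Then branch requires (4*a[4] <= 28 or 4*a[4] + a[2*a[4] - 14] >= 5) and a[2*a[4] - 6] + 2*vec[a[2*a[4] - 5] - 1] != 3 and 2*a[4] != a[2*a[4] - 5] - 7; else branch requires (3*p != 4 -> 2*p <= -2) and (2*p <= -2 or a[p + 1] + 3*v >= p - 4) and a[v + 2] + 2*vec[a[v + 3] - 1] != 3 and v != a[v + 3] - 15.
Before the if: ((3*a[v] + 3*p <= v - 2 or vec[1] <= 1) -> ((4*a[4] <= 28 or 4*a[4] + a[2*a[4] - 14] >= 5) and a[2*a[4] - 6] + 2*vec[a[2*a[4] - 5] - 1] != 3 and 2*a[4] != a[2*a[4] - 5] - 7)) and ((not (3*a[v] + 3*p <= v - 2 or vec[1] <= 1)) -> ((3*p != 4 -> 2*p <= -2) and (2*p <= -2 or a[p + 1] + 3*v >= p - 4) and a[v + 2] + 2*vec[a[v + 3] - 1] != 3 and v != a[v + 3] - 15))
Before skip: ((3*a[v] + 3*p <= v - 2 or vec[1] <= 1) -> ((4*a[4] <= 28 or 4*a[4] + a[2*a[4] - 14] >= 5) and a[2*a[4] - 6] + 2*vec[a[2*a[4] - 5] - 1] != 3 and 2*a[4] != a[2*a[4] - 5] - 7)) and ((not (3*a[v] + 3*p <= v - 2 or vec[1] <= 1)) -> ((3*p != 4 -> 2*p <= -2) and (2*p <= -2 or a[p + 1] + 3*v >= p - 4) and a[v + 2] + 2*vec[a[v + 3] - 1] != 3 and v != a[v + 3] - 15))
Before skip: ((3*a[v] + 3*p <= v - 2 or vec[1] <= 1) -> ((4*a[4] <= 28 or 4*a[4] + a[2*a[4] - 14] >= 5) and a[2*a[4] - 6] + 2*vec[a[2*a[4] - 5] - 1] != 3 and 2*a[4] != a[2*a[4] - 5] - 7)) and ((not (3*a[v] + 3*p <= v - 2 or vec[1] <= 1)) -> ((3*p != 4 -> 2*p <= -2) and (2*p <= -2 or a[p + 1] + 3*v >= p - 4) and a[v + 2] + 2*vec[a[v + 3] - 1] != 3 and v != a[v + 3] - 15))
Answer: WP = ((3*a[v] + 3*p <= v - 2 or vec[1] <= 1) -> ((4*a[4] <= 28 or 4*a[4] + a[2*a[4] - 14] >= 5) and a[2*a[4] - 6] + 2*vec[a[2*a[4] - 5] - 1] != 3 and 2*a[4] != a[2*a[4] - 5] - 7)) and ((not (3*a[v] + 3*p <= v - 2 or vec[1] <= 1)) -> ((3*p != 4 -> 2*p <= -2) and (2*p <= -2 or a[p + 1] + 3*v >= p - 4) and a[v + 2] + 2*vec[a[v + 3] - 1] != 3 and v != a[v + 3] - 15))


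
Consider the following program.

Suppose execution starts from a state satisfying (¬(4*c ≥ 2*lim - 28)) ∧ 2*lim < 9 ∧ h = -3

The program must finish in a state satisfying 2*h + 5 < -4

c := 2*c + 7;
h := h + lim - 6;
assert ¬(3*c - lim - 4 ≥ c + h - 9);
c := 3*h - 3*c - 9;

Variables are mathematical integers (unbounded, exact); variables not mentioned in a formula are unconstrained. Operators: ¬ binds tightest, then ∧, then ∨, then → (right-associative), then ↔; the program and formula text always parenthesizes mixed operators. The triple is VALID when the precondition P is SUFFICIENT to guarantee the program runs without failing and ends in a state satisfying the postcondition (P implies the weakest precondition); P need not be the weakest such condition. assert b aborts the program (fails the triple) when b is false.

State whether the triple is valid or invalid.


Working backward. After the program, the postcondition 2*h + 5 < -4 must hold; in canonical form it is 2*h < -9.
Before c := 3*h - 3*c - 9: 2*h < -9
Before assert ¬(3*c - lim - 4 ≥ c + h - 9): (¬(2*c ≥ h + lim - 5)) ∧ 2*h < -9
Before h := h + lim - 6: (¬(2*c ≥ h + 2*lim - 11)) ∧ 2*h + 2*lim < 3
Before c := 2*c + 7: (¬(4*c ≥ h + 2*lim - 25)) ∧ 2*h + 2*lim < 3
The weakest precondition is (¬(4*c ≥ h + 2*lim - 25)) ∧ 2*h + 2*lim < 3.
Check whether (¬(4*c ≥ 2*lim - 28)) ∧ 2*lim < 9 ∧ h = -3 implies it.
Every state satisfying the precondition satisfies the weakest precondition: the implication holds.
Answer: valid


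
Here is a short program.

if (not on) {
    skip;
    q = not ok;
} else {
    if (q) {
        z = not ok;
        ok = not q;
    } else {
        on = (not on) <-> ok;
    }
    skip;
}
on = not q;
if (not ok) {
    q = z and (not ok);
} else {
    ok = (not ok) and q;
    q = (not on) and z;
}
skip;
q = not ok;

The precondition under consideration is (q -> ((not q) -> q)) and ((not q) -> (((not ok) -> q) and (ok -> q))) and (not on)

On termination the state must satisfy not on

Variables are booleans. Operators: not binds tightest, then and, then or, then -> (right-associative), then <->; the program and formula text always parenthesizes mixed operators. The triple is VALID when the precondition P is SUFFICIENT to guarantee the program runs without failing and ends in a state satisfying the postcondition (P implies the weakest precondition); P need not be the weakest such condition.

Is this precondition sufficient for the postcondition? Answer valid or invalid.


Working backward. After the program, not on must hold.
Before q := not ok: not on
Before skip: not on
Then branch requires not on; else branch requires not on.
Before the if: ((not ok) -> (not on)) and (ok -> (not on))
Before on := not q: ((not ok) -> q) and (ok -> q)
Then branch requires ok -> (not ok); else branch requires (q -> ((not q) -> q)) and ((not q) -> (((not ok) -> q) and (ok -> q))).
Before the if: ((not on) -> (ok -> (not ok))) and (on -> ((q -> ((not q) -> q)) and ((not q) -> (((not ok) -> q) and (ok -> q)))))
The weakest precondition is ((not on) -> (ok -> (not ok))) and (on -> ((q -> ((not q) -> q)) and ((not q) -> (((not ok) -> q) and (ok -> q))))).
Check whether (q -> ((not q) -> q)) and ((not q) -> (((not ok) -> q) and (ok -> q))) and (not on) implies it.
Countermodel: at the initial state ok = true, on = false, q = true, the precondition holds but the weakest precondition fails.
Answer: invalid


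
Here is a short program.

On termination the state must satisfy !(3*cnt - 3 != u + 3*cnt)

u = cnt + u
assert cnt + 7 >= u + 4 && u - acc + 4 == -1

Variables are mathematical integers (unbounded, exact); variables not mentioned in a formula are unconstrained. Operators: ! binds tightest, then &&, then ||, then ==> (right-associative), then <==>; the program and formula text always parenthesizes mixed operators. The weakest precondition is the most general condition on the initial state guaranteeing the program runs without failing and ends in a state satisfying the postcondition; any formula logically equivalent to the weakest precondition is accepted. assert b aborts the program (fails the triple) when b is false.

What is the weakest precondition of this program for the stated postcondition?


Working backward. After the program, the postcondition !(3*cnt - 3 != u + 3*cnt) must hold; in canonical form it is !(u != -3).
Before assert cnt + 7 >= u + 4 && u - acc + 4 == -1: cnt >= u - 3 && u == acc - 5 && (!(u != -3))
Before u := cnt + u: u <= 3 && cnt + u == acc - 5 && (!(cnt + u != -3))
Answer: WP = u <= 3 && cnt + u == acc - 5 && (!(cnt + u != -3))


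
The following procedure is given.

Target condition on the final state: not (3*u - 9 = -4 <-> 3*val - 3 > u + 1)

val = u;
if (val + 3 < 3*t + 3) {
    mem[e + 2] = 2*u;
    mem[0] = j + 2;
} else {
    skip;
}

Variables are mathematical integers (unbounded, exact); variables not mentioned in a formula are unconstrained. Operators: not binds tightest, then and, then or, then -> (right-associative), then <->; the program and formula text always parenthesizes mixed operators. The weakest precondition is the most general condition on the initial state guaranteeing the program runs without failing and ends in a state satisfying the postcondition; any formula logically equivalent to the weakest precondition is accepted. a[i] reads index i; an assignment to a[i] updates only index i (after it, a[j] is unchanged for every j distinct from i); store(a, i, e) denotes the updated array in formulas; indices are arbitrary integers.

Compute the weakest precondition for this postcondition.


Working backward. After the program, the postcondition not (3*u - 9 = -4 <-> 3*val - 3 > u + 1) must hold; in canonical form it is not (3*u = 5 <-> 3*val > u + 4).
Then branch requires not (3*u = 5 <-> 3*val > u + 4); else branch requires not (3*u = 5 <-> 3*val > u + 4).
Before the if: (val < 3*t -> (not (3*u = 5 <-> 3*val > u + 4))) and ((not (val < 3*t)) -> (not (3*u = 5 <-> 3*val > u + 4)))
Before val := u: (u < 3*t -> (not (3*u = 5 <-> 2*u > 4))) and ((not (u < 3*t)) -> (not (3*u = 5 <-> 2*u > 4)))
Answer: WP = (u < 3*t -> (not (3*u = 5 <-> 2*u > 4))) and ((not (u < 3*t)) -> (not (3*u = 5 <-> 2*u > 4)))


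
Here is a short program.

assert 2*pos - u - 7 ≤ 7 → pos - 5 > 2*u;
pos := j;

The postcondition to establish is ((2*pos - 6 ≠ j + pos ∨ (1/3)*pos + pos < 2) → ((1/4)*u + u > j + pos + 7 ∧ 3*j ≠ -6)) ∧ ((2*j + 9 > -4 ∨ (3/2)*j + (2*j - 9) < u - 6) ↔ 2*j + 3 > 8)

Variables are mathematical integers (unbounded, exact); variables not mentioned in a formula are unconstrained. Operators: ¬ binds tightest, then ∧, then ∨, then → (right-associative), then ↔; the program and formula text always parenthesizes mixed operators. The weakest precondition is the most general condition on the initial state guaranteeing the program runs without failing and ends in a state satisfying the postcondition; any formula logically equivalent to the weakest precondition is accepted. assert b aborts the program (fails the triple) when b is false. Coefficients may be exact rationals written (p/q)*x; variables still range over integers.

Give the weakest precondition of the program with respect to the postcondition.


Working backward. After the program, the postcondition ((2*pos - 6 ≠ j + pos ∨ (1/3)*pos + pos < 2) → ((1/4)*u + u > j + pos + 7 ∧ 3*j ≠ -6)) ∧ ((2*j + 9 > -4 ∨ (3/2)*j + (2*j - 9) < u - 6) ↔ 2*j + 3 > 8) must hold; in canonical form it is ((pos ≠ j + 6 ∨ (4/3)*pos < 2) → ((5/4)*u > j + pos + 7 ∧ 3*j ≠ -6)) ∧ ((2*j > -13 ∨ (7/2)*j < u + 3) ↔ 2*j > 5).
Before pos := j: (5/4)*u > 2*j + 7 ∧ 3*j ≠ -6 ∧ ((2*j > -13 ∨ (7/2)*j < u + 3) ↔ 2*j > 5)
Before assert 2*pos - u - 7 ≤ 7 → pos - 5 > 2*u: (2*pos ≤ u + 14 → pos > 2*u + 5) ∧ (5/4)*u > 2*j + 7 ∧ 3*j ≠ -6 ∧ ((2*j > -13 ∨ (7/2)*j < u + 3) ↔ 2*j > 5)
Answer: WP = (2*pos ≤ u + 14 → pos > 2*u + 5) ∧ (5/4)*u > 2*j + 7 ∧ 3*j ≠ -6 ∧ ((2*j > -13 ∨ (7/2)*j < u + 3) ↔ 2*j > 5)
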